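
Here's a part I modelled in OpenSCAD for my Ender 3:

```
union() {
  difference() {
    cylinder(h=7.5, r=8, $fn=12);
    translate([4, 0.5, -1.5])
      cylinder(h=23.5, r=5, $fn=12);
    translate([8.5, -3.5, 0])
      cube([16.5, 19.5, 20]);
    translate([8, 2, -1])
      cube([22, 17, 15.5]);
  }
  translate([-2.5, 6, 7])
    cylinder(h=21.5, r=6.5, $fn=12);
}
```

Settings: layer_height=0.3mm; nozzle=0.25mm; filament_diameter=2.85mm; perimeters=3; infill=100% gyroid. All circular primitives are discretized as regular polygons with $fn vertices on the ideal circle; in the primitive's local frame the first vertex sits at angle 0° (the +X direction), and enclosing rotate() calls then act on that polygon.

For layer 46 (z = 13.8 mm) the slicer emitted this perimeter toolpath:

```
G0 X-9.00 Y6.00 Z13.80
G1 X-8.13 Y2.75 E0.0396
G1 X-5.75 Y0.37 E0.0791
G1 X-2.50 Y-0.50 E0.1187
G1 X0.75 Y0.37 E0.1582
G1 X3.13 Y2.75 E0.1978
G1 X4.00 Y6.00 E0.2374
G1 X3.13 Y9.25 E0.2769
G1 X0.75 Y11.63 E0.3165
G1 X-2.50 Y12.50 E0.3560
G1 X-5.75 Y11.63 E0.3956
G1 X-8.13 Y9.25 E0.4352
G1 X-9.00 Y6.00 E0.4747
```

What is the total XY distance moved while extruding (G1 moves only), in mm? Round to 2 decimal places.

40.38 mm

Sum the Euclidean lengths of each G1 segment: total = 40.38 mm.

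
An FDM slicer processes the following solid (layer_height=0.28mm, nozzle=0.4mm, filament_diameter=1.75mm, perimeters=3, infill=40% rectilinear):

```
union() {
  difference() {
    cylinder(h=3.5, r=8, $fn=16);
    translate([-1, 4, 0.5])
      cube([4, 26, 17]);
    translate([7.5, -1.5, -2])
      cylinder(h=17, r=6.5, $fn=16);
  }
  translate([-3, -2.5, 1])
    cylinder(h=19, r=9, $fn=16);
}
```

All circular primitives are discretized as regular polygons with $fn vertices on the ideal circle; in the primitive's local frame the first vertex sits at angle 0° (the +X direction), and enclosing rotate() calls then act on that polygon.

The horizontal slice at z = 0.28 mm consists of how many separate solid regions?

At z = 0.28 mm: the r=8 cylinder contributes a regular 16-gon of circumradius 8; the cube at (-1, 4) does not reach this height (z outside [0.5, 17.5]); the cylinder at (7.5, -1.5): section is a regular 16-gon, circumradius r=6.5; Taking the first minus the rest: starting from the r=8 cylinder, the r=6.5 cylinder at (7.5, -1.5) partially overlaps it — only the 56.22 mm² overlap (of its 129.35 mm²) is removed, clipping the outline — 1 connected region; the cylinder at (-3, -2.5) does not reach this height (z outside [1, 20]); Combining (union): only that combined region is present, so the union is just that shape — 1 connected region. The result has 1 disconnected region.

1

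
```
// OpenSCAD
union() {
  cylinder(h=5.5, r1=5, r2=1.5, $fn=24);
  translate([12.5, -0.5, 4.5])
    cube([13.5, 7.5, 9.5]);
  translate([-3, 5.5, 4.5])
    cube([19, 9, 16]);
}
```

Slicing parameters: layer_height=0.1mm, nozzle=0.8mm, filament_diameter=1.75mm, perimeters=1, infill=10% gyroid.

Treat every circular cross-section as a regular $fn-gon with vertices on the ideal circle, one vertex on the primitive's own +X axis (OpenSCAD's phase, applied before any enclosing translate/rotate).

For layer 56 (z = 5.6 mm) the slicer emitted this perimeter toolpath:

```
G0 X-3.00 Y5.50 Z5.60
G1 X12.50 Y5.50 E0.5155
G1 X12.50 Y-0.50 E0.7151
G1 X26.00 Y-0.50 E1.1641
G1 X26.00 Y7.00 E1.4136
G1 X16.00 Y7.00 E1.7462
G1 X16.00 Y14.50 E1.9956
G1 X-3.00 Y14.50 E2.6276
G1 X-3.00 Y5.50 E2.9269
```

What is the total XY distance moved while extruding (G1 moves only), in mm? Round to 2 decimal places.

Sum the Euclidean lengths of each G1 segment: total = 88.00 mm.

88.00 mm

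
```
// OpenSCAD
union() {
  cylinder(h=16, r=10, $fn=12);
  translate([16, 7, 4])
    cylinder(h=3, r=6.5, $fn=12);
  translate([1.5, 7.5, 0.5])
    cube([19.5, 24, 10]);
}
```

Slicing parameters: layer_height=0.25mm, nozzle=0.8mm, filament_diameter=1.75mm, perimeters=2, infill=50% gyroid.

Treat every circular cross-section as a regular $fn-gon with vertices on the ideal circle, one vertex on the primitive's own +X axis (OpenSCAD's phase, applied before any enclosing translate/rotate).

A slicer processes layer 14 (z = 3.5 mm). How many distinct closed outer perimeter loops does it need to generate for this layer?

1

At z = 3.5 mm: the cylinder: section is a regular 12-gon, circumradius r=10; the cylinder at (16, 7) does not reach this height (z outside [4, 7]); the cube at (1.5, 7.5) (footprint 19.5×24) is included at this height; Merging all regions: the regions partially overlap (shared area 6.38 mm²), so overlapping operands fuse into one piece — 1 connected region. The result has 1 disconnected region.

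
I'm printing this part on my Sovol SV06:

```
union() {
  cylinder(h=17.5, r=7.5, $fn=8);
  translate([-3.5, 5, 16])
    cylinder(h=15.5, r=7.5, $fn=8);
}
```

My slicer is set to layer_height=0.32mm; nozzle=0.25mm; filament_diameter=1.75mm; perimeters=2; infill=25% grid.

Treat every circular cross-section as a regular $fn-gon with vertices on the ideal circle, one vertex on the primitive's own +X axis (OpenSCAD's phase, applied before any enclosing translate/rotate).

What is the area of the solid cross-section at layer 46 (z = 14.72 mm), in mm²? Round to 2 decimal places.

159.10 mm²

At z = 14.72 mm: the r=7.5 cylinder contributes a regular 8-gon of circumradius 7.5 (area = (8/2)·7.500²·sin(360°/8) = 159.10 mm²); the cylinder at (-3.5, 5) is not intersected at this z (z outside [16, 31.5]); Taking the union: only the r=7.5 cylinder is present, so the union is just that shape — area = 159.10 mm². Overall, the cross-section is a single solid region. Net area = 159.10 mm².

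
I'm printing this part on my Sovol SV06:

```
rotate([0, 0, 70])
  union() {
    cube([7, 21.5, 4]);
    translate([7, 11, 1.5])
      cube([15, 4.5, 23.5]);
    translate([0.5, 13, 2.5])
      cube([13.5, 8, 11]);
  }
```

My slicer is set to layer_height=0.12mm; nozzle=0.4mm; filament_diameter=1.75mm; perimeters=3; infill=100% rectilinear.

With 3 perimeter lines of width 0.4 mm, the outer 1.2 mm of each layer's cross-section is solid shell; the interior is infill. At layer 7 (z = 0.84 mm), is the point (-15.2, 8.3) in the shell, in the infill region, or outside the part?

infill

At z = 0.84 mm: the cube is present — its section is the full 7×21.5 rectangle; the cube at (7, 11) is not intersected at this z (z outside [1.5, 25]); the cube at (0.5, 13) is absent (z outside [2.5, 13.5]); Combining (union): only the 7×21.5 cube is present, so the union is just that shape — 1 connected region; (whole slice rotated 70° about Z — lengths, areas and connectivity unchanged). Overall, the cross-section is a single solid region. Undo the 70° rotation: the query point maps to (2.601, 17.122) in the un-rotated model frame. The nearest boundary edge runs (0.00, 21.50)→(0.00, 0.00); distance from the point to it = 2.60 mm. The point is inside the cross-section and 2.60 mm from the nearest boundary — more than the 1.2 mm shell width (3 × 0.4), so it's in the infill interior.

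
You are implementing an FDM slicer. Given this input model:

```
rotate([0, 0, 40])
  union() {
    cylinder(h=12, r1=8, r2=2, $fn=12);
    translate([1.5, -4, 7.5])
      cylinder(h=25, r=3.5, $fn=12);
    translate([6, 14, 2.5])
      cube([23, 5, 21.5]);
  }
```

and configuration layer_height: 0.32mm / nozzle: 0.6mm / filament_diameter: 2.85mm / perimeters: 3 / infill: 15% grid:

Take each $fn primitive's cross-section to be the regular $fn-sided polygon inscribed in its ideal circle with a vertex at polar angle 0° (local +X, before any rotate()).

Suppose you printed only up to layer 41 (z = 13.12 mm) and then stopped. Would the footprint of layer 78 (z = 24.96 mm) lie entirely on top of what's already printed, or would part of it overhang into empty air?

entirely on top

Compare the two slices. At z = 13.12: the cone is not intersected at this z (z outside [0, 12]); the r=3.5 cylinder at (1.5, -4) contributes a regular 12-gon of circumradius 3.5 (area = (12/2)·3.500²·sin(360°/12) = 36.75 mm²); the 23×5 cube at (6, 14) contributes its full rectangle (area 115.00 mm²); Combining (union): the 2 present regions are separate (no shared area or edge), so areas and boundary lengths simply add and each stays a separate island — area = 151.75 mm²; (rotated 40° about Z; rotation is an isometry so areas/perimeters/island counts are preserved). At z = 24.96: the cone is not intersected at this z (z outside [0, 12]); the r=3.5 cylinder at (1.5, -4) gives a regular 12-gon of circumradius 3.5 (constant along its height) (area = (12/2)·3.500²·sin(360°/12) = 36.75 mm²); the cube at (6, 14) is not intersected at this z (z outside [2.5, 24]); Taking the union: only the r=3.5 cylinder at (1.5, -4) is present, so the union is just that shape — area = 36.75 mm²; (rotated 40° about Z; rotation is an isometry so areas/perimeters/island counts are preserved). Checking containment: the cross-section at z = 24.96 is a subset of the cross-section at z = 13.12.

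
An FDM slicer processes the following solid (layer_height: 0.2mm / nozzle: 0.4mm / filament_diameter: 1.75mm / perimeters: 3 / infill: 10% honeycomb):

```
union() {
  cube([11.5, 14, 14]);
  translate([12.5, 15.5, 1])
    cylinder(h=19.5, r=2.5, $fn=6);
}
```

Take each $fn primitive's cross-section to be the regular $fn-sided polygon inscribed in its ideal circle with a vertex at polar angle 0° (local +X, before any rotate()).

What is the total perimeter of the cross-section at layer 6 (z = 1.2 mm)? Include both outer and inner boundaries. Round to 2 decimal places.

At z = 1.2 mm: the 11.5×14 cube contributes its full rectangle (perimeter 51.00 mm); the r=2.5 cylinder at (12.5, 15.5) contributes a regular 6-gon of circumradius 2.5 (perimeter = 2·6·2.500·sin(180°/6) = 15.00 mm); Combining (union): the regions partially overlap (shared area 0.29 mm²), so the edge portions inside another operand are dropped and the merged outline is re-measured after clipping — boundary = 63.68 mm. Overall, the cross-section is a single solid region. Total boundary length (outer) = 63.68 mm.

63.68 mm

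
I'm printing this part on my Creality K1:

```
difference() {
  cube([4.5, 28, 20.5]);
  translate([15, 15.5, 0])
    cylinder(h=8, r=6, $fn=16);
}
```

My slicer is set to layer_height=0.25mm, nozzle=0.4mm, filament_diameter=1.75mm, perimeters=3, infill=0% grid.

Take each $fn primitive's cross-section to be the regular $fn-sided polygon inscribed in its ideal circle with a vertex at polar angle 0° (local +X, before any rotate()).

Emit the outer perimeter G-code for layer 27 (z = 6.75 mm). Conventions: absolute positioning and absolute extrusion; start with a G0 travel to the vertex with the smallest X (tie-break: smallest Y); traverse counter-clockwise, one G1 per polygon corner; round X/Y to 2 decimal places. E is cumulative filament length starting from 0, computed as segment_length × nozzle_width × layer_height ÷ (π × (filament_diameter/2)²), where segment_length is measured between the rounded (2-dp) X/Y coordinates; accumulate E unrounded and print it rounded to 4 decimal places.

G0 X0.00 Y0.00 Z6.75
G1 X4.50 Y0.00 E0.1871
G1 X4.50 Y28.00 E1.3512
G1 X0.00 Y28.00 E1.5383
G1 X0.00 Y0.00 E2.7024

At z = 6.75 mm: the cube is present — its section is the full 4.5×28 rectangle; the cylinder at (15, 15.5): section is a regular 16-gon, circumradius r=6; After the difference (first − rest): starting from the 4.5×28 cube, the r=6 cylinder at (15, 15.5) misses the remaining region (no effect) — 1 connected region. The outline is a single polygon with 4 vertices. Extrusion per mm of travel: 0.4 × 0.25 / (π × 0.875²) = 0.041575. Accumulating E over each segment gives final E = 2.7024.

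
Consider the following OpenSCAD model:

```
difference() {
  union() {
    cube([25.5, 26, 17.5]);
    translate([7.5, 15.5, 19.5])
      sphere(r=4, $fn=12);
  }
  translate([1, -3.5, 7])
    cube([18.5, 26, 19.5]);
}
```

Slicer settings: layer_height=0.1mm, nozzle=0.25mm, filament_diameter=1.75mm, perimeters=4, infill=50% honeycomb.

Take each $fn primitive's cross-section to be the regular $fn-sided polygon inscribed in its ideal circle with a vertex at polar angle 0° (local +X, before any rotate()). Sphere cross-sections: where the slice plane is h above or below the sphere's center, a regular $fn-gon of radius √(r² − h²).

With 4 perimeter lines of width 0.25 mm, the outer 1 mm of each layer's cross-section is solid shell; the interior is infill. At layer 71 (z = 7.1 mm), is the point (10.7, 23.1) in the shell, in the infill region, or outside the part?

shell

At z = 7.1 mm: the cube (footprint 25.5×26) is included at this height; the sphere at (7.5, 15.5) does not reach this height (|z−center|=12.400 > r=4); Taking the union: only the 25.5×26 cube is present, so the union is just that shape — 1 connected region; the cube at (1, -3.5) is present — its section is the full 18.5×26 rectangle; Taking the first minus the rest: starting from the result so far, the 18.5×26 cube at (1, -3.5) partially overlaps it — only the 416.25 mm² overlap (of its 481.00 mm²) is removed, clipping the outline — 1 connected region. Overall, the cross-section is a single solid region. The nearest boundary edge runs (19.50, 22.50)→(1.00, 22.50); distance from the point to it = 0.60 mm. The point is inside the cross-section, 0.60 mm from the nearest boundary — within the 1 mm shell band (4 × 0.25).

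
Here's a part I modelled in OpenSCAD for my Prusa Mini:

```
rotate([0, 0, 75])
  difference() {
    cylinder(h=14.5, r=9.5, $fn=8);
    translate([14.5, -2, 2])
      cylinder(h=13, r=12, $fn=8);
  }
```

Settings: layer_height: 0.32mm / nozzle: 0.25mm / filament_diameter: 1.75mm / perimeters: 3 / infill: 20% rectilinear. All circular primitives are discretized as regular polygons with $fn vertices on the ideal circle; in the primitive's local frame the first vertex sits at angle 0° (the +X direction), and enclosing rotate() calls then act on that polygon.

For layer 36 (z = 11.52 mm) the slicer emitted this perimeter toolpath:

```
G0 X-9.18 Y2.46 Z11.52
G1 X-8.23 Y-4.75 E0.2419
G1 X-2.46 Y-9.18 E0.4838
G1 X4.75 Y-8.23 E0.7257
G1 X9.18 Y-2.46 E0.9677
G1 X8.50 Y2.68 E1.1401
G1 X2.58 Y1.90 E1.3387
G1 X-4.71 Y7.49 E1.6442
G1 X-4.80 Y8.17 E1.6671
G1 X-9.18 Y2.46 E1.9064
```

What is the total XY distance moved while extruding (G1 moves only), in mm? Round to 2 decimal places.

57.32 mm

Sum the Euclidean lengths of each G1 segment: total = 57.32 mm.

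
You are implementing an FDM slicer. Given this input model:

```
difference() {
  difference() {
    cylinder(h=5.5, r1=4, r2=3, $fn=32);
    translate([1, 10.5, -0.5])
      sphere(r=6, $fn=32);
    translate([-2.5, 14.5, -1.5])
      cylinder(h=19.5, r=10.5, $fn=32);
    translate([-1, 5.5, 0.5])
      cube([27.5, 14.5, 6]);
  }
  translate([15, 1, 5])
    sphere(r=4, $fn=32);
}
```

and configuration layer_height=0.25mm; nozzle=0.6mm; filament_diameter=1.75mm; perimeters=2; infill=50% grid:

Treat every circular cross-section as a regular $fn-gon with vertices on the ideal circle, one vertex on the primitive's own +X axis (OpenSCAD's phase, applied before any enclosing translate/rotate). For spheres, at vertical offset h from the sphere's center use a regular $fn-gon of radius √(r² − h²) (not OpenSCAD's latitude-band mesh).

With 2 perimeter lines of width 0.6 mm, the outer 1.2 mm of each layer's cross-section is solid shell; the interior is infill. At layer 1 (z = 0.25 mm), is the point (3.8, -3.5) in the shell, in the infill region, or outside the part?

At z = 0.25 mm: the cone: at t=0.045 of its height the radius interpolates to r₁+(r₂−r₁)t = 3.955, giving a regular 32-gon of that circumradius; the sphere at (1, 10.5): section is a regular 32-gon, circumradius = √(r²−h²) = √(6²−0.75²) = 5.953; the cylinder at (-2.5, 14.5): section is a regular 32-gon, circumradius r=10.5; the cube at (-1, 5.5) does not reach this height (z outside [0.5, 6.5]); Subtracting the remaining from the first: starting from the cone, the r=6 sphere at (1, 10.5) misses the remaining region (no effect); the r=10.5 cylinder at (-2.5, 14.5) misses the remaining region (no effect) — 1 connected region; the sphere at (15, 1) does not reach this height (|z−center|=4.750 > r=4); After the difference (first − rest): none of the subtracted shapes is present at this height, so the result so far is unchanged — 1 connected region. Overall, the cross-section is a single solid region. The nearest boundary edge runs (3.29, -2.20)→(2.80, -2.80); distance from the point to it = 1.22 mm. The point is not inside any of the regions above, so it lies outside the cross-section (1.22 mm from the nearest boundary).

outside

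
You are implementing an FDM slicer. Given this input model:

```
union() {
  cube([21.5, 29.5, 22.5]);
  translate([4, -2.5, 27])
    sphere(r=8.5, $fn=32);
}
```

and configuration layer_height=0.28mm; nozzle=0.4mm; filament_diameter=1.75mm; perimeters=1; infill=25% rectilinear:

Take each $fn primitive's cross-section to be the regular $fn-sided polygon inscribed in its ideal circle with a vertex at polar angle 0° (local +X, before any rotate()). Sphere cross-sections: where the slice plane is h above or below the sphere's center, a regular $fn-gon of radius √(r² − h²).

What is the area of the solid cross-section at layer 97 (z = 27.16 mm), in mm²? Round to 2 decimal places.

225.44 mm²

At z = 27.16 mm: the cube is not intersected at this z (z outside [0, 22.5]); the sphere at (4, -2.5): section is a regular 32-gon, circumradius = √(r²−h²) = √(8.5²−0.16²) = 8.498 (area = (32/2)·8.498²·sin(360°/32) = 225.44 mm²); Merging all regions: only the r=8.5 sphere at (4, -2.5) is present, so the union is just that shape — area = 225.44 mm². Overall, the cross-section is a single solid region. Net area = 225.44 mm².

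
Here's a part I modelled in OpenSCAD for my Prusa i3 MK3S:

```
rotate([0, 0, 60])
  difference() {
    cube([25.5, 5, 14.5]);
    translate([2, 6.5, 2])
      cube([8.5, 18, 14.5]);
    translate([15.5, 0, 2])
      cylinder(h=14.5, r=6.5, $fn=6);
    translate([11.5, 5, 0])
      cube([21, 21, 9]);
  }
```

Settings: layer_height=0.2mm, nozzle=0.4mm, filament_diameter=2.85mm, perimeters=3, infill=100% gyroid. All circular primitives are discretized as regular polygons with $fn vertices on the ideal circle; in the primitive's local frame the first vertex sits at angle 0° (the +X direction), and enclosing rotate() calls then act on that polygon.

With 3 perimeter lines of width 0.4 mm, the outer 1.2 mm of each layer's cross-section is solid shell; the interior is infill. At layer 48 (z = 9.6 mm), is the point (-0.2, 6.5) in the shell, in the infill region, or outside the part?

infill

At z = 9.6 mm: the 25.5×5 cube contributes its full rectangle; the 8.5×18 cube at (2, 6.5) contributes its full rectangle; the cylinder at (15.5, 0): section is a regular 6-gon, circumradius r=6.5; the cube at (11.5, 5) does not reach this height (z outside [0, 9]); Taking the first minus the rest: starting from the 25.5×5 cube, the 8.5×18 cube at (2, 6.5) misses the remaining region (no effect); the r=6.5 cylinder at (15.5, 0) partially overlaps it — only the 50.57 mm² overlap (of its 109.77 mm²) is removed, clipping the outline — 2 connected regions; (whole slice rotated 60° about Z — lengths, areas and connectivity unchanged). Overall, the cross-section has 2 separate islands. Undo the 60° rotation: the query point maps to (5.529, 3.423) in the un-rotated model frame. The nearest boundary edge runs (0.00, 5.00)→(11.89, 5.00); distance from the point to it = 1.58 mm. (Shell/infill is judged within the island containing the point — the largest one.) The point is inside the cross-section and 1.58 mm from the nearest boundary — more than the 1.2 mm shell width (3 × 0.4), so it's in the infill interior.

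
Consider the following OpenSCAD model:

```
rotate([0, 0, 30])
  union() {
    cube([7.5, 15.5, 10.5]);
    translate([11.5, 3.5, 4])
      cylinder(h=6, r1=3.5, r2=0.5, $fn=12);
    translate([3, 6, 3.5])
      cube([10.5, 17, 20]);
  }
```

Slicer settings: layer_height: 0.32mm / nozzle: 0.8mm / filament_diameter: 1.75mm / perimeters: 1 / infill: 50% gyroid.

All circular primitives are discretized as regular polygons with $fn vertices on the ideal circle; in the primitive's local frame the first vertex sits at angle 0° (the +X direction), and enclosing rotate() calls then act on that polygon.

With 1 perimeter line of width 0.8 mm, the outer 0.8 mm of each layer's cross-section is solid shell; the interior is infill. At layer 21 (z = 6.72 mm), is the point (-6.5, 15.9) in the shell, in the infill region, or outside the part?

outside

At z = 6.72 mm: the cube (footprint 7.5×15.5) is included at this height; the cone at (11.5, 3.5) (r1=3.5→r2=0.5) has section circumradius 2.140 here — a regular 12-gon; the cube at (3, 6) is present — its section is the full 10.5×17 rectangle; Merging all regions: the regions partially overlap (shared area 42.75 mm²), so overlapping operands fuse into one piece — 2 connected regions; (whole slice rotated 30° about Z — lengths, areas and connectivity unchanged). Overall, the cross-section has 2 separate islands. Undo the 30° rotation: the query point maps to (2.321, 17.020) in the un-rotated model frame. The nearest boundary edge runs (3.00, 15.50)→(3.00, 23.00); distance from the point to it = 0.68 mm. The point is not inside any of the regions above, so it lies outside the cross-section (0.68 mm from the nearest boundary).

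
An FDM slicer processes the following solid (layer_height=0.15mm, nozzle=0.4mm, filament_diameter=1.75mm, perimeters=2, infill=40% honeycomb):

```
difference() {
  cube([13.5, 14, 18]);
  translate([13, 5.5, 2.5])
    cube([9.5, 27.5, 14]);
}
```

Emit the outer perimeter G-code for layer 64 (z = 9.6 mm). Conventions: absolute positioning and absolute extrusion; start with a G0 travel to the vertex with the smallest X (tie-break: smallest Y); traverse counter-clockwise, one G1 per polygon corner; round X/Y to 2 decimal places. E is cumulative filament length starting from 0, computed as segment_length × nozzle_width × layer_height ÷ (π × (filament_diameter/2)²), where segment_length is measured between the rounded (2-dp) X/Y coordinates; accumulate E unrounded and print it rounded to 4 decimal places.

G0 X0.00 Y0.00 Z9.60
G1 X13.50 Y0.00 E0.3368
G1 X13.50 Y5.50 E0.4740
G1 X13.00 Y5.50 E0.4864
G1 X13.00 Y14.00 E0.6985
G1 X0.00 Y14.00 E1.0227
G1 X0.00 Y0.00 E1.3720

At z = 9.6 mm: the cube (footprint 13.5×14) is included at this height; the cube at (13, 5.5) is present — its section is the full 9.5×27.5 rectangle; Taking the first minus the rest: starting from the 13.5×14 cube, the 9.5×27.5 cube at (13, 5.5) partially overlaps it — only the 4.25 mm² overlap (of its 261.25 mm²) is removed, clipping the outline — 1 connected region. The outline is a single polygon with 6 vertices. Extrusion per mm of travel: 0.4 × 0.15 / (π × 0.875²) = 0.024945. Accumulating E over each segment gives final E = 1.3720.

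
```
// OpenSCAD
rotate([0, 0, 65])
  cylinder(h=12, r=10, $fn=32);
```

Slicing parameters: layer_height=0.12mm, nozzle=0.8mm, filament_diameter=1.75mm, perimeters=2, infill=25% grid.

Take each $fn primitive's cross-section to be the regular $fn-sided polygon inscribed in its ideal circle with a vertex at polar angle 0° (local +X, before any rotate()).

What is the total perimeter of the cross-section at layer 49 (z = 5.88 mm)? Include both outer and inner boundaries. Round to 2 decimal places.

62.73 mm

At z = 5.88 mm: the cylinder: section is a regular 32-gon, circumradius r=10 (perimeter = 2·32·10.000·sin(180°/32) = 62.73 mm); (whole slice rotated 65° about Z — lengths, areas and connectivity unchanged). Overall, the cross-section is a single solid region. Total boundary length (outer) = 62.73 mm.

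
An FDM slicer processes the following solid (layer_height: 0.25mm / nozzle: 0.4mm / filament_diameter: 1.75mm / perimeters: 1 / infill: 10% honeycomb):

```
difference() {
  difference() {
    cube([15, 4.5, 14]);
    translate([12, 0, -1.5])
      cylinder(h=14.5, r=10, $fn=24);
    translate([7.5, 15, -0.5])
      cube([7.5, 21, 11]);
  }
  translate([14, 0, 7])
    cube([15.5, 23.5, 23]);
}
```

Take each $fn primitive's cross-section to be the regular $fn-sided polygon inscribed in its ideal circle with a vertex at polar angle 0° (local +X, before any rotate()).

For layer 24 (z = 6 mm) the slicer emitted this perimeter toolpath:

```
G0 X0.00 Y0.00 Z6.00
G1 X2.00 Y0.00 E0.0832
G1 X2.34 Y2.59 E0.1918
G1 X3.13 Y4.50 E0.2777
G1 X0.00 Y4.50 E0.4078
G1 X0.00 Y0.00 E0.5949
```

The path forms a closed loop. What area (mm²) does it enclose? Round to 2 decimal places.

Apply the shoelace formula to the sequence of (X, Y) vertices; enclosed area = 10.84 mm².

10.84 mm²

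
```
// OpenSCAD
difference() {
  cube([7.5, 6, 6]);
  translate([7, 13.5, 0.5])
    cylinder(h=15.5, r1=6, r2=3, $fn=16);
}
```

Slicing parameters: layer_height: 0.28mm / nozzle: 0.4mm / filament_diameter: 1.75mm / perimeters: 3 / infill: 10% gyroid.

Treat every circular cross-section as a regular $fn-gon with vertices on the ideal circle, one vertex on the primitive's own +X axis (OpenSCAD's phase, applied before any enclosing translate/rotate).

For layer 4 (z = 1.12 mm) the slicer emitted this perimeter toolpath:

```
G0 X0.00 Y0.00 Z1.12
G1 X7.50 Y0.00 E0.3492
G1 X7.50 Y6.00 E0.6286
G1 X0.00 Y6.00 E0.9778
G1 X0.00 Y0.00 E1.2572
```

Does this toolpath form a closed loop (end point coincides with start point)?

yes

Start point (G0): (0.00, 0.00). End point (last G1): the path returns to the start — closed.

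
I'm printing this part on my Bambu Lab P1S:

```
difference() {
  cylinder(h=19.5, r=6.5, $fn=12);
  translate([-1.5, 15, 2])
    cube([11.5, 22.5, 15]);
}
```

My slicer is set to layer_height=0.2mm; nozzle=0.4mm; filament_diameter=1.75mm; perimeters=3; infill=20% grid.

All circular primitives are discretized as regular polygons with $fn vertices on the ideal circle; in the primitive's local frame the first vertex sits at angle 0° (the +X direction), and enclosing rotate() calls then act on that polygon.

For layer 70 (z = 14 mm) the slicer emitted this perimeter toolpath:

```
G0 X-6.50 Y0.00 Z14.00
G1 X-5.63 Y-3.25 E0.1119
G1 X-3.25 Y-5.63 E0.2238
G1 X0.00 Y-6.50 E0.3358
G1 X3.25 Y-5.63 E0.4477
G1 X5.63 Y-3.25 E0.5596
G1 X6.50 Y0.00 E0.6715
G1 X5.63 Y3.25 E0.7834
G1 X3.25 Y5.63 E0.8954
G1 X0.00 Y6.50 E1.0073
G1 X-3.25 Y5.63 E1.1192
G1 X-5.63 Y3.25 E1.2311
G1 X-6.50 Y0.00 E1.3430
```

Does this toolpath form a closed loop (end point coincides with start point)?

Start point (G0): (-6.50, 0.00). End point (last G1): the path returns to the start — closed.

yes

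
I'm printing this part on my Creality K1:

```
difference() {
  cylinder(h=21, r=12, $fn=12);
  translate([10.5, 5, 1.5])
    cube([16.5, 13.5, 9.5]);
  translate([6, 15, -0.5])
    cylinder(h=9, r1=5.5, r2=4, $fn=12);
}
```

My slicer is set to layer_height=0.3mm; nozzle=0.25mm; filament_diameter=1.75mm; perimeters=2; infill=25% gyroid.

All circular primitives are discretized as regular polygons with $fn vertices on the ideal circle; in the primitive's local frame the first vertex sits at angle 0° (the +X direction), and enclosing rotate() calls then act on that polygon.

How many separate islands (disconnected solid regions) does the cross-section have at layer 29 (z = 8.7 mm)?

At z = 8.7 mm: the r=12 cylinder gives a regular 12-gon of circumradius 12 (constant along its height); the 16.5×13.5 cube at (10.5, 5) contributes its full rectangle; the cone at (6, 15) is not intersected at this z (z outside [-0.5, 8.5]); Taking the first minus the rest: starting from the r=12 cylinder, the 16.5×13.5 cube at (10.5, 5) partially overlaps it — only the 0.05 mm² overlap (of its 222.75 mm²) is removed, clipping the outline — 1 connected region. Overall, the cross-section is a single solid region. Island count = 1.

1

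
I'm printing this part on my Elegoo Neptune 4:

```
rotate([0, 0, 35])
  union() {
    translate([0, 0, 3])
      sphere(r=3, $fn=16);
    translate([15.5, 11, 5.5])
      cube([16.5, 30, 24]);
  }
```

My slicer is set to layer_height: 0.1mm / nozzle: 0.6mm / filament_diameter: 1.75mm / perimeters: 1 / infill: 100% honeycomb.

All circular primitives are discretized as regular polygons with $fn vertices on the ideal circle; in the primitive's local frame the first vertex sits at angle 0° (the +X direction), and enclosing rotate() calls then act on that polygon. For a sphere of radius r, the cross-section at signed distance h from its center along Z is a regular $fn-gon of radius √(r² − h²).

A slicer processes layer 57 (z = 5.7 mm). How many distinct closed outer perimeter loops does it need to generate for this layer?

At z = 5.7 mm: the r=3 sphere slices to a regular 16-gon of circumradius 1.308 (√(r²−h²) with h=2.7 from center); the cube at (15.5, 11) (footprint 16.5×30) is included at this height; Taking the union: the 2 present regions are separate (no shared area or edge), so areas and boundary lengths simply add and each stays a separate island — 2 connected regions; (whole slice rotated 35° about Z — lengths, areas and connectivity unchanged). The result has 2 disconnected regions.

2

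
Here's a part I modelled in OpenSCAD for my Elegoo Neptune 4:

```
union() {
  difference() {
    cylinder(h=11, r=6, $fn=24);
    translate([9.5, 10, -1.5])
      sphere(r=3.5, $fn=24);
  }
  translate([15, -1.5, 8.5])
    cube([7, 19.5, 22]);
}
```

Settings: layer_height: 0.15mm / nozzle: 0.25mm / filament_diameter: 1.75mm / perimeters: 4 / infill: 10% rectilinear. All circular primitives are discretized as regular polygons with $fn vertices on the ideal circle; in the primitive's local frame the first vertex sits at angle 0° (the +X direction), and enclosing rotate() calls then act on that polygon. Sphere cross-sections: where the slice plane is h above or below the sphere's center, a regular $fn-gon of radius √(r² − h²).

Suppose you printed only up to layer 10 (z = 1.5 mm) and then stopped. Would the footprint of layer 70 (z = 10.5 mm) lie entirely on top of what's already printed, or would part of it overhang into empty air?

part overhangs

Compare the two slices. At z = 1.5: the r=6 cylinder gives a regular 24-gon of circumradius 6 (constant along its height) (area = (24/2)·6.000²·sin(360°/24) = 111.81 mm²); the r=3.5 sphere at (9.5, 10) slices to a regular 24-gon of circumradius 1.803 (√(r²−h²) with h=3 from center) (area = (24/2)·1.803²·sin(360°/24) = 10.09 mm²); Taking the first minus the rest: starting from the r=6 cylinder (111.81 mm²), the r=3.5 sphere at (9.5, 10) misses the remaining region (no effect) — area = 111.81 mm²; the cube at (15, -1.5) is absent (z outside [8.5, 30.5]); Combining (union): only the result so far is present, so the union is just that shape — area = 111.81 mm². At z = 10.5: the r=6 cylinder gives a regular 24-gon of circumradius 6 (constant along its height) (area = (24/2)·6.000²·sin(360°/24) = 111.81 mm²); the sphere at (9.5, 10) is absent (|z−center|=12.000 > r=3.5); Taking the first minus the rest: none of the subtracted shapes is present at this height, so the r=6 cylinder is unchanged — area = 111.81 mm²; the cube at (15, -1.5) is present — its section is the full 7×19.5 rectangle (area 136.50 mm²); Combining (union): the 2 present regions are separate (no shared area or edge), so areas and boundary lengths simply add and each stays a separate island — area = 248.31 mm². Checking containment: at z = 10.5 the cross-section extends beyond the z = 1.5 cross-section by about 136.50 mm².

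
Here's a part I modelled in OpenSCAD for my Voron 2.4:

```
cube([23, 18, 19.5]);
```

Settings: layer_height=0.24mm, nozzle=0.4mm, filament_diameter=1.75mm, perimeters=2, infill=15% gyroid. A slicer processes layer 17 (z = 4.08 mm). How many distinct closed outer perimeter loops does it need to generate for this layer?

At z = 4.08 mm: the cube is present — its section is the full 23×18 rectangle. The result has 1 disconnected region.

1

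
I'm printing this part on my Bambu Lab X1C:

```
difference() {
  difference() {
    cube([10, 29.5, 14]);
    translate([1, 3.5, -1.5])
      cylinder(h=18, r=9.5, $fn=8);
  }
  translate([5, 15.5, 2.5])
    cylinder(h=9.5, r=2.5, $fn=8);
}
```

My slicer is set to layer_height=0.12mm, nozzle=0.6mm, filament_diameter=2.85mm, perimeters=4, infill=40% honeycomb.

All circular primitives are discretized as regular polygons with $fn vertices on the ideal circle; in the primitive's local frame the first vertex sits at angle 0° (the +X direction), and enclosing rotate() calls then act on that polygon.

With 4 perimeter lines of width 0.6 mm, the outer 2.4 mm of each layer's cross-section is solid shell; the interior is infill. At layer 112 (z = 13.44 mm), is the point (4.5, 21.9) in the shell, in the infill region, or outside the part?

infill

At z = 13.44 mm: the 10×29.5 cube contributes its full rectangle; the r=9.5 cylinder at (1, 3.5) contributes a regular 8-gon of circumradius 9.5; After the difference (first − rest): starting from the 10×29.5 cube, the r=9.5 cylinder at (1, 3.5) partially overlaps it — only the 106.72 mm² overlap (of its 255.27 mm²) is removed, clipping the outline — 2 connected regions; the cylinder at (5, 15.5) is not intersected at this z (z outside [2.5, 12]); Subtracting the remaining from the first: none of the subtracted shapes is present at this height, so the result so far is unchanged — 2 connected regions. Overall, the cross-section has 2 separate islands. The nearest boundary edge runs (0.00, 12.59)→(0.00, 29.50); distance from the point to it = 4.50 mm. (Shell/infill is judged within the island containing the point — the largest one.) The point is inside the cross-section and 4.50 mm from the nearest boundary — more than the 2.4 mm shell width (4 × 0.6), so it's in the infill interior.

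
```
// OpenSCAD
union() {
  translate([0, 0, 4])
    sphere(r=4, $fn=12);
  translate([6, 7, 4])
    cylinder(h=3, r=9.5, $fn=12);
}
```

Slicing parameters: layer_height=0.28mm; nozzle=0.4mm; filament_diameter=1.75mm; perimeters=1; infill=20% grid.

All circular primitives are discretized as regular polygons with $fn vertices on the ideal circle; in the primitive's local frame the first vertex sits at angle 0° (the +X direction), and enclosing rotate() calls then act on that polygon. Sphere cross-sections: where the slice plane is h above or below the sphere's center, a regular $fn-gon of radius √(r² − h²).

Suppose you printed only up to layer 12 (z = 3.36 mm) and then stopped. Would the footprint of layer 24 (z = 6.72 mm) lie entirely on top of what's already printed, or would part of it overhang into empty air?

Compare the two slices. At z = 3.36: the r=4 sphere contributes a regular 12-gon of circumradius √(4²−0.64²) = 3.948 (area = (12/2)·3.948²·sin(360°/12) = 46.77 mm²); the cylinder at (6, 7) is absent (z outside [4, 7]); Merging all regions: only the r=4 sphere is present, so the union is just that shape — area = 46.77 mm². At z = 6.72: the r=4 sphere contributes a regular 12-gon of circumradius √(4²−2.72²) = 2.933 (area = (12/2)·2.933²·sin(360°/12) = 25.80 mm²); the r=9.5 cylinder at (6, 7) contributes a regular 12-gon of circumradius 9.5 (area = (12/2)·9.500²·sin(360°/12) = 270.75 mm²); Merging all regions: the regions partially overlap — summed areas 296.55 mm² minus the doubly-counted overlap 12.47 mm² gives 284.08 mm² — area = 284.08 mm². Checking containment: at z = 6.72 the cross-section extends beyond the z = 3.36 cross-section by about 248.83 mm².

part overhangs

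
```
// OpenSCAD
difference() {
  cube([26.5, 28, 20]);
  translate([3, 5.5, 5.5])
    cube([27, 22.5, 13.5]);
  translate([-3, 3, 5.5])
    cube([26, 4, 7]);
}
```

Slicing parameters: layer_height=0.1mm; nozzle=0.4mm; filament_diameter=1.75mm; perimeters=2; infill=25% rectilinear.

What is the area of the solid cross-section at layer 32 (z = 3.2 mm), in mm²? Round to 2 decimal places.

At z = 3.2 mm: the cube is present — its section is the full 26.5×28 rectangle (area 742.00 mm²); the cube at (3, 5.5) does not reach this height (z outside [5.5, 19]); the cube at (-3, 3) does not reach this height (z outside [5.5, 12.5]); Taking the first minus the rest: none of the subtracted shapes is present at this height, so the 26.5×28 cube is unchanged — area = 742.00 mm². Overall, the cross-section is a single solid region. Net area = 742.00 mm².

742.00 mm²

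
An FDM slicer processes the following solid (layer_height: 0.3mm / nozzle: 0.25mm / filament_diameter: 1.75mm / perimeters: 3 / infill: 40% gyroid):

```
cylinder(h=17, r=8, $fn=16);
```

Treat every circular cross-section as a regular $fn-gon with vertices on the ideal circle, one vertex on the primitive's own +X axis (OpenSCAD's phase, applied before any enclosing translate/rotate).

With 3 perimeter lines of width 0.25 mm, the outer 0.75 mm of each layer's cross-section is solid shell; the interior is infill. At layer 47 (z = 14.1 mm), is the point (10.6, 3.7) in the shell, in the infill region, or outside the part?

At z = 14.1 mm: the cylinder: section is a regular 16-gon, circumradius r=8. Overall, the cross-section is a single solid region. The nearest boundary edge runs (8.00, 0.00)→(7.39, 3.06); distance from the point to it = 3.27 mm. The point is not inside any of the regions above, so it lies outside the cross-section (3.27 mm from the nearest boundary).

outside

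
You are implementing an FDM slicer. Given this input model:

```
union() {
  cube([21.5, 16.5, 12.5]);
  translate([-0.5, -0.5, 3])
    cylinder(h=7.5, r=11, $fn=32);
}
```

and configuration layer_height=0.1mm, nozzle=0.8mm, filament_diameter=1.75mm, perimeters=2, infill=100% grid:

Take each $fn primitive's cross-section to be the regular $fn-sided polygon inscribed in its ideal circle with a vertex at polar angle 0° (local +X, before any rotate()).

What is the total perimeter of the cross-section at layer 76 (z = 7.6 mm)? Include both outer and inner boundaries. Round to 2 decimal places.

At z = 7.6 mm: the cube is present — its section is the full 21.5×16.5 rectangle (perimeter 76.00 mm); the r=11 cylinder at (-0.5, -0.5) contributes a regular 32-gon of circumradius 11 (perimeter = 2·32·11.000·sin(180°/32) = 69.00 mm); Merging all regions: the regions partially overlap (shared area 83.70 mm²), so the edge portions inside another operand are dropped and the merged outline is re-measured after clipping — boundary = 107.86 mm. Overall, the cross-section is a single solid region. Total boundary length (outer) = 107.86 mm.

107.86 mm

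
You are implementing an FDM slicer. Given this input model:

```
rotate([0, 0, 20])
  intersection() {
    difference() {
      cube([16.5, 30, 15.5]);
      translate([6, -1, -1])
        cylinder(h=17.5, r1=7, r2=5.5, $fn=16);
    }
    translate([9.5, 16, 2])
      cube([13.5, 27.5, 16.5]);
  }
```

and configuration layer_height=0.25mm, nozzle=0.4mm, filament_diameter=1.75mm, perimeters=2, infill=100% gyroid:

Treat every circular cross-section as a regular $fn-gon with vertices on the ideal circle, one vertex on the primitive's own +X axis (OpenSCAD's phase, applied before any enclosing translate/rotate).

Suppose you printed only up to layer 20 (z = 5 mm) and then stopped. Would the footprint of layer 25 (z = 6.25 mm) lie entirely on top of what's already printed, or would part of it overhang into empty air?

Compare the two slices. At z = 5: the cube is present — its section is the full 16.5×30 rectangle (area 495.00 mm²); the cone at (6, -1): at t=0.343 of its height the radius interpolates to r₁+(r₂−r₁)t = 6.486, giving a regular 16-gon of that circumradius (area = (16/2)·6.486²·sin(360°/16) = 128.78 mm²); After the difference (first − rest): starting from the 16.5×30 cube (495.00 mm²), the cone at (6, -1) partially overlaps it — only the 51.41 mm² overlap (of its 128.78 mm²) is removed, clipping the outline — area = 443.59 mm²; the cube at (9.5, 16) (footprint 13.5×27.5) is included at this height (area 371.25 mm²); Keeping only the common overlap: the 13.5×27.5 cube at (9.5, 16) partially overlaps that combined region; clipping to the common part keeps 98.00 mm² — area = 98.00 mm²; (whole slice rotated 20° about Z — lengths, areas and connectivity unchanged). At z = 6.25: the cube (footprint 16.5×30) is included at this height (area 495.00 mm²); the cone at (6, -1) (r1=7→r2=5.5) has section circumradius 6.379 here — a regular 16-gon (area = (16/2)·6.379²·sin(360°/16) = 124.56 mm²); Subtracting the remaining from the first: starting from the 16.5×30 cube (495.00 mm²), the cone at (6, -1) partially overlaps it — only the 49.64 mm² overlap (of its 124.56 mm²) is removed, clipping the outline — area = 445.36 mm²; the cube at (9.5, 16) is present — its section is the full 13.5×27.5 rectangle (area 371.25 mm²); After intersecting: the 13.5×27.5 cube at (9.5, 16) partially overlaps that combined region; clipping to the common part keeps 98.00 mm² — area = 98.00 mm²; (rotated 20° about Z; rotation is an isometry so areas/perimeters/island counts are preserved). Checking containment: the cross-section at z = 6.25 is a subset of the cross-section at z = 5.

entirely on top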